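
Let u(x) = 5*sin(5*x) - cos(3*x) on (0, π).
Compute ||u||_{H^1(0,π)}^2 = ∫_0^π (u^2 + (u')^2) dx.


||u||_{H^1(0,π)}^2 = 330*π

u'(x) = 3*sin(3*x) + 25*cos(5*x).
Expand u² and (u')² and integrate term by term on (0, π), using: for integers n ≥ 1, ∫_0^π sin²(nx) dx = ∫_0^π cos²(nx) dx = π/2; for n ≠ n', ∫_0^π sin(nx)sin(n'x) dx = ∫_0^π cos(nx)cos(n'x) dx = 0; and by product-to-sum, ∫_0^π sin(nx)cos(n'x) dx = ½∫_0^π [sin((n+n')x) + sin((n−n')x)] dx, which is 0 when n+n' is even and 2n/(n²−n'²) when n+n' is odd (it need not vanish on (0, π)).
  u² squared terms: (-1)²·∫cos(3x)² dx = 1·π/2 = π/2;  (5)²·∫sin(5x)² dx = 25·π/2 = 25*π/2.
  u² cross terms: 2·(-1)·(5)·∫cos(3x)·sin(5x) dx = -10·(0) = 0.
  So ∫_0^π u² dx = π/2 + 25*π/2 + 0 = 13*π.
  (u')² squared terms: (3)²·∫sin(3x)² dx = 9·π/2 = 9*π/2;  (25)²·∫cos(5x)² dx = 625·π/2 = 625*π/2.
  (u')² cross terms: 2·(3)·(25)·∫sin(3x)·cos(5x) dx = 150·(0) = 0.
  So ∫_0^π (u')² dx = 9*π/2 + 625*π/2 + 0 = 317*π.
||u||_{H^1}^2 = (13*π) + (317*π) = 330*π.


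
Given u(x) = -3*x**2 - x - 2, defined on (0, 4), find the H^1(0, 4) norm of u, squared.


||u||_{H^1}^2 = 51308/15

The H^1 norm (squared) on an interval (0, L) is
  ||u||_{H^1}^2 = ∫_0^L u(x)^2 dx + ∫_0^L u'(x)^2 dx.
Compute u'(x) = -6*x - 1.
Then u(x)^2 = 9*x**4 + 6*x**3 + 13*x**2 + 4*x + 4 and u'(x)^2 = 36*x**2 + 12*x + 1.
Integrate each monomial from 0 to 4 using ∫_0^4 c·x^n dx = c·4^(n+1)/(n+1):
  ∫_0^4 u(x)^2 dx = ∫_0^4 (9*x^4 + 6*x^3 + 13*x^2 + 4*x + 4) dx. Term by term:
    ∫_0^4 9*x^4 dx = 9216/5;  ∫_0^4 6*x^3 dx = 384;  ∫_0^4 13*x^2 dx = 832/3;
    ∫_0^4 4*x dx = 32;  ∫_0^4 4 dx = 16.
  Sum: 9216/5 + 384 + 832/3 + 32 + 16 = 38288/15.
  ∫_0^4 u'(x)^2 dx = ∫_0^4 (36*x^2 + 12*x + 1) dx. Term by term:
    ∫_0^4 36*x^2 dx = 768;  ∫_0^4 12*x dx = 96;  ∫_0^4 1 dx = 4.
  Sum: 768 + 96 + 4 = 868.
Adding: ||u||_{H^1}^2 = 38288/15 + 868 = 51308/15.


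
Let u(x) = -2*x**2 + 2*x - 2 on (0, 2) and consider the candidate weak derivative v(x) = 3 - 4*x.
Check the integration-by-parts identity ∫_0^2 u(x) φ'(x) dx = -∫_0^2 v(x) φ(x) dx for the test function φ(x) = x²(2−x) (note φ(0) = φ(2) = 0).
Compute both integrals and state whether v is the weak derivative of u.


LHS = 56/15, RHS = 12/5. No, v is not the weak derivative of u.

u(x) = -2*x**2 + 2*x - 2, classical derivative u'(x) = 2 - 4*x.
φ(x) = x²(2−x), so φ'(x) = x*(4 - 3*x).
Note φ(0) = φ(2) = 0, so the boundary term u·φ vanishes.
LHS = ∫_0^2 u(x) φ'(x) dx = ∫_0^2 (6*x^4 - 14*x^3 + 14*x^2 - 8*x) dx. Term by term:
  ∫_0^2 6*x^4 dx = 192/5;  ∫_0^2 -14*x^3 dx = -56;  ∫_0^2 14*x^2 dx = 112/3;
  ∫_0^2 -8*x dx = -16.
Sum: 192/5 − 56 + 112/3 − 16 = 56/15.
So LHS = 56/15.
∫_0^2 v(x) φ(x) dx = ∫_0^2 (4*x^4 - 11*x^3 + 6*x^2) dx. Term by term:
  ∫_0^2 4*x^4 dx = 128/5;  ∫_0^2 -11*x^3 dx = -44;  ∫_0^2 6*x^2 dx = 16.
Sum: 128/5 − 44 + 16 = -12/5.
So RHS = -∫_0^2 v(x) φ(x) dx = 12/5.
LHS − RHS = 4/3 ≠ 0, so the identity fails.
(For a valid weak derivative the identity must hold for EVERY test function, in particular this one. The failure shows v is NOT the weak derivative of u.)
Correct weak derivative would be u'(x) = 2 - 4*x.


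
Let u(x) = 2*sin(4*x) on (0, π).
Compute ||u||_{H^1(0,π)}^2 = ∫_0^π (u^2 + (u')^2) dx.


||u||_{H^1(0,π)}^2 = 34*π

u'(x) = 8*cos(4*x).
Expand u² and (u')² and integrate term by term on (0, π), using: for integers n ≥ 1, ∫_0^π sin²(nx) dx = ∫_0^π cos²(nx) dx = π/2; for n ≠ n', ∫_0^π sin(nx)sin(n'x) dx = ∫_0^π cos(nx)cos(n'x) dx = 0; and by product-to-sum, ∫_0^π sin(nx)cos(n'x) dx = ½∫_0^π [sin((n+n')x) + sin((n−n')x)] dx, which is 0 when n+n' is even and 2n/(n²−n'²) when n+n' is odd (it need not vanish on (0, π)).
  u² squared terms: (2)²·∫sin(4x)² dx = 4·π/2 = 2*π.
  So ∫_0^π u² dx = 2*π.
  (u')² squared terms: (8)²·∫cos(4x)² dx = 64·π/2 = 32*π.
  So ∫_0^π (u')² dx = 32*π.
||u||_{H^1}^2 = (2*π) + (32*π) = 34*π.


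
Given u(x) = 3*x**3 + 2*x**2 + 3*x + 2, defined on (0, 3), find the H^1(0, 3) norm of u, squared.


||u||_{H^1}^2 = 427128/35

The H^1 norm (squared) on an interval (0, L) is
  ||u||_{H^1}^2 = ∫_0^L u(x)^2 dx + ∫_0^L u'(x)^2 dx.
Compute u'(x) = 9*x**2 + 4*x + 3.
Then u(x)^2 = 9*x**6 + 12*x**5 + 22*x**4 + 24*x**3 + 17*x**2 + 12*x + 4 and u'(x)^2 = 81*x**4 + 72*x**3 + 70*x**2 + 24*x + 9.
Integrate each monomial from 0 to 3 using ∫_0^3 c·x^n dx = c·3^(n+1)/(n+1):
  ∫_0^3 u(x)^2 dx = ∫_0^3 (9*x^6 + 12*x^5 + 22*x^4 + 24*x^3 + 17*x^2 + 12*x + 4) dx. Term by term:
    ∫_0^3 9*x^6 dx = 19683/7;  ∫_0^3 12*x^5 dx = 1458;  ∫_0^3 22*x^4 dx = 5346/5;
    ∫_0^3 24*x^3 dx = 486;  ∫_0^3 17*x^2 dx = 153;  ∫_0^3 12*x dx = 54;
    ∫_0^3 4 dx = 12.
  Sum: 19683/7 + 1458 + 5346/5 + 486 + 153 + 54 + 12 = 211542/35.
  ∫_0^3 u'(x)^2 dx = ∫_0^3 (81*x^4 + 72*x^3 + 70*x^2 + 24*x + 9) dx. Term by term:
    ∫_0^3 81*x^4 dx = 19683/5;  ∫_0^3 72*x^3 dx = 1458;  ∫_0^3 70*x^2 dx = 630;
    ∫_0^3 24*x dx = 108;  ∫_0^3 9 dx = 27.
  Sum: 19683/5 + 1458 + 630 + 108 + 27 = 30798/5.
Adding: ||u||_{H^1}^2 = 211542/35 + 30798/5 = 427128/35.


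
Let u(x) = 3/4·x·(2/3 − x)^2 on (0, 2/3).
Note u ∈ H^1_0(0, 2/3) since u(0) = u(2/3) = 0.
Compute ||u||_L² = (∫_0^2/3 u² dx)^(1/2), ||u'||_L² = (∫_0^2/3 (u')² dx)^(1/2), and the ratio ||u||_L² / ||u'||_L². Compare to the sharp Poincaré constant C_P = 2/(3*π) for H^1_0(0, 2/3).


||u||_L² / ||u'||_L² = sqrt(14)/21 < C_P = 2/(3*π).

u(x) = 3/4·x·(2/3 − x)^2, so u'(x) = (3*x - 2)*(9*x - 2)/12.
u(x) = 3/4·x·(2/3 − x)^2 vanishes at x = 0 and x = 2/3, so u ∈ H^1_0(0, 2/3). Differentiate via the product rule and integrate the resulting polynomials term by term.
  ∫_0^2/3 u² dx = ∫_0^2/3 (9*x^6/16 - 3*x^5/2 + 3*x^4/2 - 2*x^3/3 + x^2/9) dx. Term by term:
    ∫_0^2/3 9*x^6/16 dx = 8/1701;  ∫_0^2/3 -3*x^5/2 dx = -16/729;  ∫_0^2/3 3*x^4/2 dx = 16/405;
    ∫_0^2/3 -2*x^3/3 dx = -8/243;  ∫_0^2/3 x^2/9 dx = 8/729.
  Sum: 8/1701 − 16/729 + 16/405 − 8/243 + 8/729 = 8/25515.
  ∫_0^2/3 (u')² dx = ∫_0^2/3 (81*x^4/16 - 9*x^3 + 11*x^2/2 - 4*x/3 + 1/9) dx. Term by term:
    ∫_0^2/3 81*x^4/16 dx = 2/15;  ∫_0^2/3 -9*x^3 dx = -4/9;  ∫_0^2/3 11*x^2/2 dx = 44/81;
    ∫_0^2/3 -4*x/3 dx = -8/27;  ∫_0^2/3 1/9 dx = 2/27.
  Sum: 2/15 − 4/9 + 44/81 − 8/27 + 2/27 = 4/405.
∫_0^2/3 u² dx = 8/25515, so ||u||_L² = 2*sqrt(70)/945.
∫_0^2/3 (u')² dx = 4/405, so ||u'||_L² = 2*sqrt(5)/45.
Ratio ||u||_L² / ||u'||_L² = sqrt(14)/21.
Sharp Poincaré constant on H^1_0(0, 2/3) is C_P = L/π = 2/(3*π), achieved by sin(3*π/2·x).
A polynomial bump cannot attain the sharp Poincaré constant (only the first sine eigenfunction does), so the ratio is strictly less than C_P, consistent with ||u||_L² ≤ C_P ||u'||_L².


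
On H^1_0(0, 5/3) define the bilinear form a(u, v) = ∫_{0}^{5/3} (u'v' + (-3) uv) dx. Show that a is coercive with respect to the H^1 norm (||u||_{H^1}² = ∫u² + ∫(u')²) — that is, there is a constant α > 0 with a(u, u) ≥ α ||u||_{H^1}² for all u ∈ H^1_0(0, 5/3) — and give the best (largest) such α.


α = 3*(-25 + 3*π^2)/(25 + 9*π^2)

Coercivity of a(·,·) on H^1_0(0, 5/3) means a(u, u) ≥ α ||u||_{H^1}² for every u ∈ H^1_0.
The interval has length L = 5/3, and Poincaré/coercivity depend only on L. Here a(u, u) = ∫(u')² + (-3)·∫u².
Here c = -3 < 0 with |c| < (π/L)² = 9*π^2/25, so coercivity still holds. The condition a(u,u) ≥ α||u||_{H^1}² reads (1−α)∫(u')² ≥ (α−c)∫u². Any admissible α is ≤ 1 (rapidly oscillating u have ∫u²/∫(u')² → 0), and α = 1 would force 0 ≥ (1−c)∫u², impossible since c < 1; so 1−α > 0. By the sharp Poincaré inequality on H^1_0 of an interval of length L, ∫(u')² ≥ (π/L)²∫u² with equality for the first sine mode sin(π(x−x₀)/L) (x₀ the left endpoint), so the inequality holds for all u iff (1−α)(π/L)² ≥ α − c, i.e. α ≤ ((π/L)² + c)/((π/L)² + 1) = (1 + c(L/π)²)/(1 + (L/π)²). (Direct route, valid since c ≤ 0: Poincaré gives c∫u² ≥ c(L/π)²∫(u')², so a(u,u) ≥ (1 + c(L/π)²)∫(u')², while ||u||_{H^1}² ≤ (1 + (L/π)²)∫(u')²; dividing yields the same α.) With (π/L)² = 9*π^2/25 and c = -3, the largest admissible constant is α = ((π/L)² + c)/((π/L)² + 1).
Simplifying, α = 3*(-25 + 3*π^2)/(25 + 9*π^2).


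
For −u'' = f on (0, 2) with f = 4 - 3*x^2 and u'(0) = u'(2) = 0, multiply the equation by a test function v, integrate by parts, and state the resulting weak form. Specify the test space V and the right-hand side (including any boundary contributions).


V = H^1(0, 2) (no boundary constraint on v; u is determined up to an additive constant); weak form: ∫_0^2 u'v' dx = ∫_0^2 (4 - 3*x^2) v dx for all v ∈ V.

Multiply both sides by a test function v and integrate from 0 to 2:
  ∫_0^2 −u''(x) v(x) dx = ∫_0^2 f(x) v(x) dx.
Integrate the LHS by parts once:
  ∫_0^2 −u'' v dx = −[u'(x) v(x)]_0^2 + ∫_0^2 u'(x) v'(x) dx.
Thus ∫_0^2 u'(x) v'(x) dx = ∫_0^2 f(x) v(x) dx + [u'(x) v(x)]_0^2.
Choose V so that boundary terms are either known or forced to vanish.
u has homogeneous Neumann: u'(0) = u'(2) = 0. So [u' v]_0^2 = 0·v(2) − 0·v(0) = 0 for any v; take V = H^1(0, 2).
Weak formulation: find u (satisfying any essential BC) such that ∫_0^2 u'(x) v'(x) dx = ∫_0^2 f v dx for all v ∈ V (homogeneous Neumann, so boundary terms vanish).
Substituting f(x) = 4 - 3*x^2, the right-hand side is ∫_0^2 (4 - 3*x^2) v dx.
Compatibility check (pure Neumann): taking v ≡ 1 ∈ V gives 0 = ∫_0^2 f dx + (0) − (0), i.e. ∫_0^2 f dx must equal u'(0) − u'(2) = 0. Indeed ∫_0^2 (4 - 3*x^2) dx = 0, so the data are compatible. The solution is then unique only up to an additive constant (fix it e.g. by requiring ∫_0^2 u dx = 0).


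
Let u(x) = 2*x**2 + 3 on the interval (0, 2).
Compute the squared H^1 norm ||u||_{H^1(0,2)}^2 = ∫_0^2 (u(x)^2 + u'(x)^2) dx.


||u||_{H^1}^2 = 1774/15

The H^1 norm (squared) on an interval (0, L) is
  ||u||_{H^1}^2 = ∫_0^L u(x)^2 dx + ∫_0^L u'(x)^2 dx.
Compute u'(x) = 4*x.
Then u(x)^2 = 4*x**4 + 12*x**2 + 9 and u'(x)^2 = 16*x**2.
Integrate each monomial from 0 to 2 using ∫_0^2 c·x^n dx = c·2^(n+1)/(n+1):
  ∫_0^2 u(x)^2 dx = ∫_0^2 (4*x^4 + 12*x^2 + 9) dx. Term by term:
    ∫_0^2 4*x^4 dx = 128/5;  ∫_0^2 12*x^2 dx = 32;  ∫_0^2 9 dx = 18.
  Sum: 128/5 + 32 + 18 = 378/5.
  ∫_0^2 u'(x)^2 dx = ∫_0^2 (16*x^2) dx. Term by term:
    ∫_0^2 16*x^2 dx = 128/3.
Adding: ||u||_{H^1}^2 = 378/5 + 128/3 = 1774/15.


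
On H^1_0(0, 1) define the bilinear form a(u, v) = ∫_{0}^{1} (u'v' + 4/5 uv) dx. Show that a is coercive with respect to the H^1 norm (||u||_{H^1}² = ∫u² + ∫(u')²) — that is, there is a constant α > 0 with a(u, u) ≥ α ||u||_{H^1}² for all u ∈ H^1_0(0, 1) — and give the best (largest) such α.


α = (4/5 + π^2)/(1 + π^2)

Coercivity of a(·,·) on H^1_0(0, 1) means a(u, u) ≥ α ||u||_{H^1}² for every u ∈ H^1_0.
The interval has length L = 1, and Poincaré/coercivity depend only on L. Here a(u, u) = ∫(u')² + (4/5)·∫u².
Here 0 < c = 4/5 < 1. The condition a(u,u) ≥ α||u||_{H^1}² reads (1−α)∫(u')² ≥ (α−c)∫u². Any admissible α is ≤ 1 (rapidly oscillating u have ∫u²/∫(u')² → 0), and α = 1 would force 0 ≥ (1−c)∫u², impossible since c < 1; so 1−α > 0. By the sharp Poincaré inequality on H^1_0 of an interval of length L, ∫(u')² ≥ (π/L)²∫u² with equality for the first sine mode sin(π(x−x₀)/L) (x₀ the left endpoint), so the inequality holds for all u iff (1−α)(π/L)² ≥ α − c, i.e. α ≤ ((π/L)² + c)/((π/L)² + 1) = (1 + c(L/π)²)/(1 + (L/π)²). With (π/L)² = π^2 and c = 4/5, the largest admissible constant is α = ((π/L)² + c)/((π/L)² + 1).
Simplifying, α = (4/5 + π^2)/(1 + π^2).


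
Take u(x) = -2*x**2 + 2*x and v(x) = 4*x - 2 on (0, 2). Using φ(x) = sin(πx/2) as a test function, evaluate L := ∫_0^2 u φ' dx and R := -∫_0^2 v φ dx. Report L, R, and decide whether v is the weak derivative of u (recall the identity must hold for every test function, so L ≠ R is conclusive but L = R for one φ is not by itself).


LHS = 8/π, RHS = -8/π. No, v is not the weak derivative of u.

u(x) = -2*x**2 + 2*x, classical derivative u'(x) = 2 - 4*x.
φ(x) = sin(πx/2), so φ'(x) = π*cos(π*x/2)/2.
Note φ(0) = φ(2) = 0, so the boundary term u·φ vanishes.
LHS = ∫_0^2 u(x) φ'(x) dx = ∫_0^2 (-π*x^2*cos(π*x/2) + π*x*cos(π*x/2)) dx. Term by term:
  ∫_0^2 π*x*cos(π*x/2) dx = -8/π;  ∫_0^2 -π*x^2*cos(π*x/2) dx = 16/π.
Sum: -8/π + 16/π = 8/π.
So LHS = 8/π.
∫_0^2 v(x) φ(x) dx = ∫_0^2 (4*x*sin(π*x/2) - 2*sin(π*x/2)) dx. Term by term:
  ∫_0^2 -2*sin(π*x/2) dx = -8/π;  ∫_0^2 4*x*sin(π*x/2) dx = 16/π.
Sum: -8/π + 16/π = 8/π.
So RHS = -∫_0^2 v(x) φ(x) dx = -8/π.
LHS − RHS = 16/π ≠ 0, so the identity fails.
(For a valid weak derivative the identity must hold for EVERY test function, in particular this one. The failure shows v is NOT the weak derivative of u.)
Correct weak derivative would be u'(x) = 2 - 4*x.


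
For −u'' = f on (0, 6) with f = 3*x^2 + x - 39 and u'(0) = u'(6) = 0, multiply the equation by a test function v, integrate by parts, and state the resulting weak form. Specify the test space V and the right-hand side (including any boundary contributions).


V = H^1(0, 6) (no boundary constraint on v; u is determined up to an additive constant); weak form: ∫_0^6 u'v' dx = ∫_0^6 (3*x^2 + x - 39) v dx for all v ∈ V.

Multiply both sides by a test function v and integrate from 0 to 6:
  ∫_0^6 −u''(x) v(x) dx = ∫_0^6 f(x) v(x) dx.
Integrate the LHS by parts once:
  ∫_0^6 −u'' v dx = −[u'(x) v(x)]_0^6 + ∫_0^6 u'(x) v'(x) dx.
Thus ∫_0^6 u'(x) v'(x) dx = ∫_0^6 f(x) v(x) dx + [u'(x) v(x)]_0^6.
Choose V so that boundary terms are either known or forced to vanish.
u has homogeneous Neumann: u'(0) = u'(6) = 0. So [u' v]_0^6 = 0·v(6) − 0·v(0) = 0 for any v; take V = H^1(0, 6).
Weak formulation: find u (satisfying any essential BC) such that ∫_0^6 u'(x) v'(x) dx = ∫_0^6 f v dx for all v ∈ V (homogeneous Neumann, so boundary terms vanish).
Substituting f(x) = 3*x^2 + x - 39, the right-hand side is ∫_0^6 (3*x^2 + x - 39) v dx.
Compatibility check (pure Neumann): taking v ≡ 1 ∈ V gives 0 = ∫_0^6 f dx + (0) − (0), i.e. ∫_0^6 f dx must equal u'(0) − u'(6) = 0. Indeed ∫_0^6 (3*x^2 + x - 39) dx = 0, so the data are compatible. The solution is then unique only up to an additive constant (fix it e.g. by requiring ∫_0^6 u dx = 0).


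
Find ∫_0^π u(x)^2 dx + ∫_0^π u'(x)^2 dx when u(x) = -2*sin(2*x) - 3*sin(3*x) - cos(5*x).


||u||_{H^1(0,π)}^2 = -416/21 + 68*π

u'(x) = 5*sin(5*x) - 4*cos(2*x) - 9*cos(3*x).
Expand u² and (u')² and integrate term by term on (0, π), using: for integers n ≥ 1, ∫_0^π sin²(nx) dx = ∫_0^π cos²(nx) dx = π/2; for n ≠ n', ∫_0^π sin(nx)sin(n'x) dx = ∫_0^π cos(nx)cos(n'x) dx = 0; and by product-to-sum, ∫_0^π sin(nx)cos(n'x) dx = ½∫_0^π [sin((n+n')x) + sin((n−n')x)] dx, which is 0 when n+n' is even and 2n/(n²−n'²) when n+n' is odd (it need not vanish on (0, π)).
  u² squared terms: (-1)²·∫cos(5x)² dx = 1·π/2 = π/2;  (-3)²·∫sin(3x)² dx = 9·π/2 = 9*π/2;  (-2)²·∫sin(2x)² dx = 4·π/2 = 2*π.
  u² cross terms: 2·(-1)·(-3)·∫cos(5x)·sin(3x) dx = 6·(0) = 0;  2·(-1)·(-2)·∫cos(5x)·sin(2x) dx = 4·(-4/21) = -16/21;  2·(-3)·(-2)·∫sin(3x)·sin(2x) dx = 12·(0) = 0.
  So ∫_0^π u² dx = π/2 + 9*π/2 + 2*π + 0 − 16/21 + 0 = -16/21 + 7*π.
  (u')² squared terms: (-9)²·∫cos(3x)² dx = 81·π/2 = 81*π/2;  (-4)²·∫cos(2x)² dx = 16·π/2 = 8*π;  (5)²·∫sin(5x)² dx = 25·π/2 = 25*π/2.
  (u')² cross terms: 2·(-9)·(-4)·∫cos(3x)·cos(2x) dx = 72·(0) = 0;  2·(-9)·(5)·∫cos(3x)·sin(5x) dx = -90·(0) = 0;  2·(-4)·(5)·∫cos(2x)·sin(5x) dx = -40·(10/21) = -400/21.
  So ∫_0^π (u')² dx = 81*π/2 + 8*π + 25*π/2 + 0 + 0 − 400/21 = -400/21 + 61*π.
||u||_{H^1}^2 = (-16/21 + 7*π) + (-400/21 + 61*π) = -416/21 + 68*π.


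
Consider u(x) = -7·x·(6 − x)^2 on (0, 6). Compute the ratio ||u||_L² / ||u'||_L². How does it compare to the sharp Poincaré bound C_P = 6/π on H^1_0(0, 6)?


||u||_L² / ||u'||_L² = 3*sqrt(14)/7 < C_P = 6/π.

u(x) = -7·x·(6 − x)^2, so u'(x) = 21*(2 - x)*(x - 6).
u(x) = -7·x·(6 − x)^2 vanishes at x = 0 and x = 6, so u ∈ H^1_0(0, 6). Differentiate via the product rule and integrate the resulting polynomials term by term.
  ∫_0^6 u² dx = ∫_0^6 (49*x^6 - 1176*x^5 + 10584*x^4 - 42336*x^3 + 63504*x^2) dx. Term by term:
    ∫_0^6 49*x^6 dx = 1959552;  ∫_0^6 -1176*x^5 dx = -9144576;  ∫_0^6 10584*x^4 dx = 82301184/5;
    ∫_0^6 -42336*x^3 dx = -13716864;  ∫_0^6 63504*x^2 dx = 4572288.
  Sum: 1959552 − 9144576 + 82301184/5 − 13716864 + 4572288 = 653184/5.
  ∫_0^6 (u')² dx = ∫_0^6 (441*x^4 - 7056*x^3 + 38808*x^2 - 84672*x + 63504) dx. Term by term:
    ∫_0^6 441*x^4 dx = 3429216/5;  ∫_0^6 -7056*x^3 dx = -2286144;  ∫_0^6 38808*x^2 dx = 2794176;
    ∫_0^6 -84672*x dx = -1524096;  ∫_0^6 63504 dx = 381024.
  Sum: 3429216/5 − 2286144 + 2794176 − 1524096 + 381024 = 254016/5.
∫_0^6 u² dx = 653184/5, so ||u||_L² = 216*sqrt(70)/5.
∫_0^6 (u')² dx = 254016/5, so ||u'||_L² = 504*sqrt(5)/5.
Ratio ||u||_L² / ||u'||_L² = 3*sqrt(14)/7.
Sharp Poincaré constant on H^1_0(0, 6) is C_P = L/π = 6/π, achieved by sin(π/6·x).
A polynomial bump cannot attain the sharp Poincaré constant (only the first sine eigenfunction does), so the ratio is strictly less than C_P, consistent with ||u||_L² ≤ C_P ||u'||_L².


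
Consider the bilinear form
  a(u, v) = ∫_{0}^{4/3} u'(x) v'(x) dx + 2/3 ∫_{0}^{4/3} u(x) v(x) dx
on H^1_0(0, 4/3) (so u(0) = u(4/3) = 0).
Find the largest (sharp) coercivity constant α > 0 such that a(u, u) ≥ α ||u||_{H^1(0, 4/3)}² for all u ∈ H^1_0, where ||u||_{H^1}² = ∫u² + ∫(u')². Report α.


α = (32 + 27*π^2)/(3*(16 + 9*π^2))

Coercivity of a(·,·) on H^1_0(0, 4/3) means a(u, u) ≥ α ||u||_{H^1}² for every u ∈ H^1_0.
The interval has length L = 4/3, and Poincaré/coercivity depend only on L. Here a(u, u) = ∫(u')² + (2/3)·∫u².
Here 0 < c = 2/3 < 1. The condition a(u,u) ≥ α||u||_{H^1}² reads (1−α)∫(u')² ≥ (α−c)∫u². Any admissible α is ≤ 1 (rapidly oscillating u have ∫u²/∫(u')² → 0), and α = 1 would force 0 ≥ (1−c)∫u², impossible since c < 1; so 1−α > 0. By the sharp Poincaré inequality on H^1_0 of an interval of length L, ∫(u')² ≥ (π/L)²∫u² with equality for the first sine mode sin(π(x−x₀)/L) (x₀ the left endpoint), so the inequality holds for all u iff (1−α)(π/L)² ≥ α − c, i.e. α ≤ ((π/L)² + c)/((π/L)² + 1) = (1 + c(L/π)²)/(1 + (L/π)²). With (π/L)² = 9*π^2/16 and c = 2/3, the largest admissible constant is α = ((π/L)² + c)/((π/L)² + 1).
Simplifying, α = (32 + 27*π^2)/(3*(16 + 9*π^2)).


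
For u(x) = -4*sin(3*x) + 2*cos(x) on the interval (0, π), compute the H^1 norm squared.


||u||_{H^1(0,π)}^2 = 84*π

u'(x) = -2*sin(x) - 12*cos(3*x).
Expand u² and (u')² and integrate term by term on (0, π), using: for integers n ≥ 1, ∫_0^π sin²(nx) dx = ∫_0^π cos²(nx) dx = π/2; for n ≠ n', ∫_0^π sin(nx)sin(n'x) dx = ∫_0^π cos(nx)cos(n'x) dx = 0; and by product-to-sum, ∫_0^π sin(nx)cos(n'x) dx = ½∫_0^π [sin((n+n')x) + sin((n−n')x)] dx, which is 0 when n+n' is even and 2n/(n²−n'²) when n+n' is odd (it need not vanish on (0, π)).
  u² squared terms: (-4)²·∫sin(3x)² dx = 16·π/2 = 8*π;  (2)²·∫cos(x)² dx = 4·π/2 = 2*π.
  u² cross terms: 2·(-4)·(2)·∫sin(3x)·cos(x) dx = -16·(0) = 0.
  So ∫_0^π u² dx = 8*π + 2*π + 0 = 10*π.
  (u')² squared terms: (-12)²·∫cos(3x)² dx = 144·π/2 = 72*π;  (-2)²·∫sin(x)² dx = 4·π/2 = 2*π.
  (u')² cross terms: 2·(-12)·(-2)·∫cos(3x)·sin(x) dx = 48·(0) = 0.
  So ∫_0^π (u')² dx = 72*π + 2*π + 0 = 74*π.
||u||_{H^1}^2 = (10*π) + (74*π) = 84*π.


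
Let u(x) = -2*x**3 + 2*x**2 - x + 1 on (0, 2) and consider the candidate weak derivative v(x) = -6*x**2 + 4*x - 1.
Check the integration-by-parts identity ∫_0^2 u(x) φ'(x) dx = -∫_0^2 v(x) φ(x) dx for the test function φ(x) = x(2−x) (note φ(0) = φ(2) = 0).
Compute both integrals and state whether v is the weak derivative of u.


LHS = 28/5, RHS = 28/5. Yes, v = u' weakly.

u(x) = -2*x**3 + 2*x**2 - x + 1, classical derivative u'(x) = -6*x**2 + 4*x - 1.
φ(x) = x(2−x), so φ'(x) = 2 - 2*x.
Note φ(0) = φ(2) = 0, so the boundary term u·φ vanishes.
LHS = ∫_0^2 u(x) φ'(x) dx = ∫_0^2 (4*x^4 - 8*x^3 + 6*x^2 - 4*x + 2) dx. Term by term:
  ∫_0^2 4*x^4 dx = 128/5;  ∫_0^2 -8*x^3 dx = -32;  ∫_0^2 6*x^2 dx = 16;
  ∫_0^2 -4*x dx = -8;  ∫_0^2 2 dx = 4.
Sum: 128/5 − 32 + 16 − 8 + 4 = 28/5.
So LHS = 28/5.
∫_0^2 v(x) φ(x) dx = ∫_0^2 (6*x^4 - 16*x^3 + 9*x^2 - 2*x) dx. Term by term:
  ∫_0^2 6*x^4 dx = 192/5;  ∫_0^2 -16*x^3 dx = -64;  ∫_0^2 9*x^2 dx = 24;
  ∫_0^2 -2*x dx = -4.
Sum: 192/5 − 64 + 24 − 4 = -28/5.
So RHS = -∫_0^2 v(x) φ(x) dx = 28/5.
LHS = RHS, so the identity holds for this test φ.
Moreover u is smooth here and v(x) = u'(x) = -6*x**2 + 4*x - 1 pointwise, so the identity holds for every test function. Hence v is the weak derivative of u.


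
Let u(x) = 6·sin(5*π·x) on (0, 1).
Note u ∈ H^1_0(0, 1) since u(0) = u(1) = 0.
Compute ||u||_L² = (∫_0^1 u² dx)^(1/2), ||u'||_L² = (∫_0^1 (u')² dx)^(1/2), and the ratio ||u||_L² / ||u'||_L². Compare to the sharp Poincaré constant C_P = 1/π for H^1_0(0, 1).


||u||_L² / ||u'||_L² = 1/(5*π) < C_P = 1/π.

u(x) = 6·sin(5*π·x), so u'(x) = 30*π*cos(5*π*x).
Writing u(x) = A·sin(kπx/L) with A = 6 and k = 5, use ∫_0^L sin²(kπx/L) dx = L/2 and ∫_0^L cos²(kπx/L) dx = L/2.
u² = 36·sin²(5*π·x) and (u')² = 900*π^2·cos²(5*π·x), and each of sin², cos² integrates to L/2 = 1/2 over (0, 1).
∫_0^1 u² dx = 18, so ||u||_L² = 3*sqrt(2).
∫_0^1 (u')² dx = 450*π^2, so ||u'||_L² = 15*sqrt(2)*π.
Ratio ||u||_L² / ||u'||_L² = 1/(5*π).
Sharp Poincaré constant on H^1_0(0, 1) is C_P = L/π = 1/π, achieved by sin(π·x).
This is the k = 5 harmonic; the ratio L/(kπ) is strictly less than C_P = L/π, consistent with the sharp inequality ||u||_L² ≤ C_P ||u'||_L².


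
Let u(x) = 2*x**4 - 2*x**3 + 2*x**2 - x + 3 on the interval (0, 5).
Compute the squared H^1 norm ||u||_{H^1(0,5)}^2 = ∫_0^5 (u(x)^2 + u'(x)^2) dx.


||u||_{H^1}^2 = 69834125/63

The H^1 norm (squared) on an interval (0, L) is
  ||u||_{H^1}^2 = ∫_0^L u(x)^2 dx + ∫_0^L u'(x)^2 dx.
Compute u'(x) = 8*x**3 - 6*x**2 + 4*x - 1.
Then u(x)^2 = 4*x**8 - 8*x**7 + 12*x**6 - 12*x**5 + 20*x**4 - 16*x**3 + 13*x**2 - 6*x + 9 and u'(x)^2 = 64*x**6 - 96*x**5 + 100*x**4 - 64*x**3 + 28*x**2 - 8*x + 1.
Integrate each monomial from 0 to 5 using ∫_0^5 c·x^n dx = c·5^(n+1)/(n+1):
  ∫_0^5 u(x)^2 dx = ∫_0^5 (4*x^8 - 8*x^7 + 12*x^6 - 12*x^5 + 20*x^4 - 16*x^3 + 13*x^2 - 6*x + 9) dx. Term by term:
    ∫_0^5 4*x^8 dx = 7812500/9;  ∫_0^5 -8*x^7 dx = -390625;  ∫_0^5 12*x^6 dx = 937500/7;
    ∫_0^5 -12*x^5 dx = -31250;  ∫_0^5 20*x^4 dx = 12500;  ∫_0^5 -16*x^3 dx = -2500;
    ∫_0^5 13*x^2 dx = 1625/3;  ∫_0^5 -6*x dx = -75;  ∫_0^5 9 dx = 45.
  Sum: 7812500/9 − 390625 + 937500/7 − 31250 + 12500 − 2500 + 1625/3 − 75 + 45 = 37209110/63.
  ∫_0^5 u'(x)^2 dx = ∫_0^5 (64*x^6 - 96*x^5 + 100*x^4 - 64*x^3 + 28*x^2 - 8*x + 1) dx. Term by term:
    ∫_0^5 64*x^6 dx = 5000000/7;  ∫_0^5 -96*x^5 dx = -250000;  ∫_0^5 100*x^4 dx = 62500;
    ∫_0^5 -64*x^3 dx = -10000;  ∫_0^5 28*x^2 dx = 3500/3;  ∫_0^5 -8*x dx = -100;
    ∫_0^5 1 dx = 5.
  Sum: 5000000/7 − 250000 + 62500 − 10000 + 3500/3 − 100 + 5 = 10875005/21.
Adding: ||u||_{H^1}^2 = 37209110/63 + 10875005/21 = 69834125/63.


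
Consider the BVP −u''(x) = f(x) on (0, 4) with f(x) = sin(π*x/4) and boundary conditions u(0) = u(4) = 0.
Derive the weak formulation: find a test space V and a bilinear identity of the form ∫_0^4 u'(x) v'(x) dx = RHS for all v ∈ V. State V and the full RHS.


V = H^1_0(0, 4) (so v(0) = v(4) = 0); weak form: ∫_0^4 u'v' dx = ∫_0^4 (sin(π*x/4)) v dx for all v ∈ V.

Multiply both sides by a test function v and integrate from 0 to 4:
  ∫_0^4 −u''(x) v(x) dx = ∫_0^4 f(x) v(x) dx.
Integrate the LHS by parts once:
  ∫_0^4 −u'' v dx = −[u'(x) v(x)]_0^4 + ∫_0^4 u'(x) v'(x) dx.
Thus ∫_0^4 u'(x) v'(x) dx = ∫_0^4 f(x) v(x) dx + [u'(x) v(x)]_0^4.
Choose V so that boundary terms are either known or forced to vanish.
u is Dirichlet: u(0) = u(4) = 0. Let V = H^1_0(0, 4); then v(0) = v(4) = 0, and [u' v]_0^4 = 0.
Weak formulation: find u (satisfying any essential BC) such that ∫_0^4 u'(x) v'(x) dx = ∫_0^4 f v dx for all v ∈ V.
Substituting f(x) = sin(π*x/4), the right-hand side is ∫_0^4 (sin(π*x/4)) v dx.


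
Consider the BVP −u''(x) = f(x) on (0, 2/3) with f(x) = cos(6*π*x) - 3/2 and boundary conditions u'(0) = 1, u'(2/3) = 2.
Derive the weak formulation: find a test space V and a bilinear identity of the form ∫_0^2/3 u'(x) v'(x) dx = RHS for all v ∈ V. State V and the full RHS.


V = H^1(0, 2/3) (v unrestricted at boundary; u is determined up to an additive constant); weak form: ∫_0^2/3 u'v' dx = ∫_0^2/3 (cos(6*π*x) - 3/2) v dx + 2·v(2/3) − v(0) for all v ∈ V.

Multiply both sides by a test function v and integrate from 0 to 2/3:
  ∫_0^2/3 −u''(x) v(x) dx = ∫_0^2/3 f(x) v(x) dx.
Integrate the LHS by parts once:
  ∫_0^2/3 −u'' v dx = −[u'(x) v(x)]_0^2/3 + ∫_0^2/3 u'(x) v'(x) dx.
Thus ∫_0^2/3 u'(x) v'(x) dx = ∫_0^2/3 f(x) v(x) dx + [u'(x) v(x)]_0^2/3.
Choose V so that boundary terms are either known or forced to vanish.
u has inhomogeneous Neumann u'(0) = 1, u'(2/3) = 2. [u' v]_0^2/3 = (2)·v(2/3) − (1)·v(0) = 2·v(2/3) − v(0). Take V = H^1(0, 2/3); boundary term becomes part of RHS.
Weak formulation: find u (satisfying any essential BC) such that ∫_0^2/3 u'(x) v'(x) dx = ∫_0^2/3 f v dx + 2·v(2/3) − v(0) for all v ∈ V (Neumann data are natural BCs: they enter the RHS as boundary terms).
Substituting f(x) = cos(6*π*x) - 3/2, the right-hand side is ∫_0^2/3 (cos(6*π*x) - 3/2) v dx + 2·v(2/3) − v(0).
Compatibility check (pure Neumann): taking v ≡ 1 ∈ V gives 0 = ∫_0^2/3 f dx + (2) − (1), i.e. ∫_0^2/3 f dx must equal u'(0) − u'(2/3) = -1. Indeed ∫_0^2/3 (cos(6*π*x) - 3/2) dx = -1, so the data are compatible. The solution is then unique only up to an additive constant (fix it e.g. by requiring ∫_0^2/3 u dx = 0).


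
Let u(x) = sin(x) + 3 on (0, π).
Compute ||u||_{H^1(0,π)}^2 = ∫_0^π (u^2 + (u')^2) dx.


||u||_{H^1(0,π)}^2 = 12 + 10*π

u'(x) = cos(x).
Expand u² and (u')² and integrate term by term on (0, π), using: for integers n ≥ 1, ∫_0^π sin²(nx) dx = ∫_0^π cos²(nx) dx = π/2; for n ≠ n', ∫_0^π sin(nx)sin(n'x) dx = ∫_0^π cos(nx)cos(n'x) dx = 0; and by product-to-sum, ∫_0^π sin(nx)cos(n'x) dx = ½∫_0^π [sin((n+n')x) + sin((n−n')x)] dx, which is 0 when n+n' is even and 2n/(n²−n'²) when n+n' is odd (it need not vanish on (0, π)). For the constant mode: ∫_0^π 1 dx = π, ∫_0^π cos(nx) dx = 0, ∫_0^π sin(nx) dx = (1−(−1)^n)/n.
  u² squared terms: (3)²·∫1 dx = 9·π = 9*π;  (1)²·∫sin(x)² dx = 1·π/2 = π/2.
  u² cross terms: 2·(3)·(1)·∫1·sin(x) dx = 6·(2) = 12.
  So ∫_0^π u² dx = 9*π + π/2 + 12 = 12 + 19*π/2.
  (u')² squared terms: (1)²·∫cos(x)² dx = 1·π/2 = π/2.
  So ∫_0^π (u')² dx = π/2.
||u||_{H^1}^2 = (12 + 19*π/2) + (π/2) = 12 + 10*π.


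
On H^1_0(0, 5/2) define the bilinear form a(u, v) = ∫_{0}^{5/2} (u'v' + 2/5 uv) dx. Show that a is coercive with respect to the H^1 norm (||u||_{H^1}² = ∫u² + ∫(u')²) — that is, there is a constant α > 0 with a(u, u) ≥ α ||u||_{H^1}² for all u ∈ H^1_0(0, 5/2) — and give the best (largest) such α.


α = 2*(5 + 2*π^2)/(25 + 4*π^2)

Coercivity of a(·,·) on H^1_0(0, 5/2) means a(u, u) ≥ α ||u||_{H^1}² for every u ∈ H^1_0.
The interval has length L = 5/2, and Poincaré/coercivity depend only on L. Here a(u, u) = ∫(u')² + (2/5)·∫u².
Here 0 < c = 2/5 < 1. The condition a(u,u) ≥ α||u||_{H^1}² reads (1−α)∫(u')² ≥ (α−c)∫u². Any admissible α is ≤ 1 (rapidly oscillating u have ∫u²/∫(u')² → 0), and α = 1 would force 0 ≥ (1−c)∫u², impossible since c < 1; so 1−α > 0. By the sharp Poincaré inequality on H^1_0 of an interval of length L, ∫(u')² ≥ (π/L)²∫u² with equality for the first sine mode sin(π(x−x₀)/L) (x₀ the left endpoint), so the inequality holds for all u iff (1−α)(π/L)² ≥ α − c, i.e. α ≤ ((π/L)² + c)/((π/L)² + 1) = (1 + c(L/π)²)/(1 + (L/π)²). With (π/L)² = 4*π^2/25 and c = 2/5, the largest admissible constant is α = ((π/L)² + c)/((π/L)² + 1).
Simplifying, α = 2*(5 + 2*π^2)/(25 + 4*π^2).


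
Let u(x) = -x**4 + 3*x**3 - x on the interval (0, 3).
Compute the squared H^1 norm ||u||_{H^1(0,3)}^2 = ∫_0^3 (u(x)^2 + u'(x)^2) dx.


||u||_{H^1}^2 = 6411/28

The H^1 norm (squared) on an interval (0, L) is
  ||u||_{H^1}^2 = ∫_0^L u(x)^2 dx + ∫_0^L u'(x)^2 dx.
Compute u'(x) = -4*x**3 + 9*x**2 - 1.
Then u(x)^2 = x**8 - 6*x**7 + 9*x**6 + 2*x**5 - 6*x**4 + x**2 and u'(x)^2 = 16*x**6 - 72*x**5 + 81*x**4 + 8*x**3 - 18*x**2 + 1.
Integrate each monomial from 0 to 3 using ∫_0^3 c·x^n dx = c·3^(n+1)/(n+1):
  ∫_0^3 u(x)^2 dx = ∫_0^3 (x^8 - 6*x^7 + 9*x^6 + 2*x^5 - 6*x^4 + x^2) dx. Term by term:
    ∫_0^3 x^8 dx = 2187;  ∫_0^3 -6*x^7 dx = -19683/4;  ∫_0^3 9*x^6 dx = 19683/7;
    ∫_0^3 2*x^5 dx = 243;  ∫_0^3 -6*x^4 dx = -1458/5;  ∫_0^3 x^2 dx = 9.
  Sum: 2187 − 19683/4 + 19683/7 + 243 − 1458/5 + 9 = 5391/140.
  ∫_0^3 u'(x)^2 dx = ∫_0^3 (16*x^6 - 72*x^5 + 81*x^4 + 8*x^3 - 18*x^2 + 1) dx. Term by term:
    ∫_0^3 16*x^6 dx = 34992/7;  ∫_0^3 -72*x^5 dx = -8748;  ∫_0^3 81*x^4 dx = 19683/5;
    ∫_0^3 8*x^3 dx = 162;  ∫_0^3 -18*x^2 dx = -162;  ∫_0^3 1 dx = 3.
  Sum: 34992/7 − 8748 + 19683/5 + 162 − 162 + 3 = 6666/35.
Adding: ||u||_{H^1}^2 = 5391/140 + 6666/35 = 6411/28.


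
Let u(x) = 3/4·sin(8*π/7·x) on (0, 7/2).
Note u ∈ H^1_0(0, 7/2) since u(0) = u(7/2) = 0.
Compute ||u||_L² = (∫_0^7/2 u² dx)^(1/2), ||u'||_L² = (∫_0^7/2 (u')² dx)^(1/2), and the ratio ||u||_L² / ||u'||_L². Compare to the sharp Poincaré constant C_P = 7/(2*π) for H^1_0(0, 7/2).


||u||_L² / ||u'||_L² = 7/(8*π) < C_P = 7/(2*π).

u(x) = 3/4·sin(8*π/7·x), so u'(x) = 6*π*cos(8*π*x/7)/7.
Writing u(x) = A·sin(kπx/L) with A = 3/4 and k = 4, use ∫_0^L sin²(kπx/L) dx = L/2 and ∫_0^L cos²(kπx/L) dx = L/2.
u² = 9/16·sin²(8*π/7·x) and (u')² = 36*π^2/49·cos²(8*π/7·x), and each of sin², cos² integrates to L/2 = 7/4 over (0, 7/2).
∫_0^7/2 u² dx = 63/64, so ||u||_L² = 3*sqrt(7)/8.
∫_0^7/2 (u')² dx = 9*π^2/7, so ||u'||_L² = 3*sqrt(7)*π/7.
Ratio ||u||_L² / ||u'||_L² = 7/(8*π).
Sharp Poincaré constant on H^1_0(0, 7/2) is C_P = L/π = 7/(2*π), achieved by sin(2*π/7·x).
This is the k = 4 harmonic; the ratio L/(kπ) is strictly less than C_P = L/π, consistent with the sharp inequality ||u||_L² ≤ C_P ||u'||_L².


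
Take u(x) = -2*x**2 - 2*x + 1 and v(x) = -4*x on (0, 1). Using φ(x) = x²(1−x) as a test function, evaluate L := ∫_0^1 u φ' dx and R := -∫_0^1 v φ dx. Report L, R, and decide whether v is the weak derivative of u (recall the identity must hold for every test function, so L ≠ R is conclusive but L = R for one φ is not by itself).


LHS = 11/30, RHS = 1/5. No, v is not the weak derivative of u.

u(x) = -2*x**2 - 2*x + 1, classical derivative u'(x) = -4*x - 2.
φ(x) = x²(1−x), so φ'(x) = x*(2 - 3*x).
Note φ(0) = φ(1) = 0, so the boundary term u·φ vanishes.
LHS = ∫_0^1 u(x) φ'(x) dx = ∫_0^1 (6*x^4 + 2*x^3 - 7*x^2 + 2*x) dx. Term by term:
  ∫_0^1 6*x^4 dx = 6/5;  ∫_0^1 2*x^3 dx = 1/2;  ∫_0^1 -7*x^2 dx = -7/3;
  ∫_0^1 2*x dx = 1.
Sum: 6/5 + 1/2 − 7/3 + 1 = 11/30.
So LHS = 11/30.
∫_0^1 v(x) φ(x) dx = ∫_0^1 (4*x^4 - 4*x^3) dx. Term by term:
  ∫_0^1 4*x^4 dx = 4/5;  ∫_0^1 -4*x^3 dx = -1.
Sum: 4/5 − 1 = -1/5.
So RHS = -∫_0^1 v(x) φ(x) dx = 1/5.
LHS − RHS = 1/6 ≠ 0, so the identity fails.
(For a valid weak derivative the identity must hold for EVERY test function, in particular this one. The failure shows v is NOT the weak derivative of u.)
Correct weak derivative would be u'(x) = -4*x - 2.


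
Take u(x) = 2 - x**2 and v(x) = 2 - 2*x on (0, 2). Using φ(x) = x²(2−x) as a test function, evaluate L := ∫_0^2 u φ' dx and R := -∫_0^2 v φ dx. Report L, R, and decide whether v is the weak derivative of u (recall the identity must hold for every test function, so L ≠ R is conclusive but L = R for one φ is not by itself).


LHS = 16/5, RHS = 8/15. No, v is not the weak derivative of u.

u(x) = 2 - x**2, classical derivative u'(x) = -2*x.
φ(x) = x²(2−x), so φ'(x) = x*(4 - 3*x).
Note φ(0) = φ(2) = 0, so the boundary term u·φ vanishes.
LHS = ∫_0^2 u(x) φ'(x) dx = ∫_0^2 (3*x^4 - 4*x^3 - 6*x^2 + 8*x) dx. Term by term:
  ∫_0^2 3*x^4 dx = 96/5;  ∫_0^2 -4*x^3 dx = -16;  ∫_0^2 -6*x^2 dx = -16;
  ∫_0^2 8*x dx = 16.
Sum: 96/5 − 16 − 16 + 16 = 16/5.
So LHS = 16/5.
∫_0^2 v(x) φ(x) dx = ∫_0^2 (2*x^4 - 6*x^3 + 4*x^2) dx. Term by term:
  ∫_0^2 2*x^4 dx = 64/5;  ∫_0^2 -6*x^3 dx = -24;  ∫_0^2 4*x^2 dx = 32/3.
Sum: 64/5 − 24 + 32/3 = -8/15.
So RHS = -∫_0^2 v(x) φ(x) dx = 8/15.
LHS − RHS = 8/3 ≠ 0, so the identity fails.
(For a valid weak derivative the identity must hold for EVERY test function, in particular this one. The failure shows v is NOT the weak derivative of u.)
Correct weak derivative would be u'(x) = -2*x.


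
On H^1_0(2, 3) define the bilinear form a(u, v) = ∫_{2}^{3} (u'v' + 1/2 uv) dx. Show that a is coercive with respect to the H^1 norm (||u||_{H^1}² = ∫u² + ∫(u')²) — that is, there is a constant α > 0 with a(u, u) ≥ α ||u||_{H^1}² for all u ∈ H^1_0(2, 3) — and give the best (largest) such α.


α = (1/2 + π^2)/(1 + π^2)

Coercivity of a(·,·) on H^1_0(2, 3) means a(u, u) ≥ α ||u||_{H^1}² for every u ∈ H^1_0.
The interval has length L = 1, and Poincaré/coercivity depend only on L. Here a(u, u) = ∫(u')² + (1/2)·∫u².
Here 0 < c = 1/2 < 1. The condition a(u,u) ≥ α||u||_{H^1}² reads (1−α)∫(u')² ≥ (α−c)∫u². Any admissible α is ≤ 1 (rapidly oscillating u have ∫u²/∫(u')² → 0), and α = 1 would force 0 ≥ (1−c)∫u², impossible since c < 1; so 1−α > 0. By the sharp Poincaré inequality on H^1_0 of an interval of length L, ∫(u')² ≥ (π/L)²∫u² with equality for the first sine mode sin(π(x−x₀)/L) (x₀ the left endpoint), so the inequality holds for all u iff (1−α)(π/L)² ≥ α − c, i.e. α ≤ ((π/L)² + c)/((π/L)² + 1) = (1 + c(L/π)²)/(1 + (L/π)²). With (π/L)² = π^2 and c = 1/2, the largest admissible constant is α = ((π/L)² + c)/((π/L)² + 1).
Simplifying, α = (1/2 + π^2)/(1 + π^2).


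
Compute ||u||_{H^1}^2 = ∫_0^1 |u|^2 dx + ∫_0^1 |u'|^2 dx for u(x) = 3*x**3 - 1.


||u||_{H^1}^2 = 1189/70

The H^1 norm (squared) on an interval (0, L) is
  ||u||_{H^1}^2 = ∫_0^L u(x)^2 dx + ∫_0^L u'(x)^2 dx.
Compute u'(x) = 9*x**2.
Then u(x)^2 = 9*x**6 - 6*x**3 + 1 and u'(x)^2 = 81*x**4.
Integrate each monomial from 0 to 1 using ∫_0^1 c·x^n dx = c·1^(n+1)/(n+1):
  ∫_0^1 u(x)^2 dx = ∫_0^1 (9*x^6 - 6*x^3 + 1) dx. Term by term:
    ∫_0^1 9*x^6 dx = 9/7;  ∫_0^1 -6*x^3 dx = -3/2;  ∫_0^1 1 dx = 1.
  Sum: 9/7 − 3/2 + 1 = 11/14.
  ∫_0^1 u'(x)^2 dx = ∫_0^1 (81*x^4) dx. Term by term:
    ∫_0^1 81*x^4 dx = 81/5.
Adding: ||u||_{H^1}^2 = 11/14 + 81/5 = 1189/70.


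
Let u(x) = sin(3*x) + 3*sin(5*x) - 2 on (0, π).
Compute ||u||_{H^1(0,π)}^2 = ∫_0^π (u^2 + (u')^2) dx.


||u||_{H^1(0,π)}^2 = -112/15 + 126*π

u'(x) = 3*cos(3*x) + 15*cos(5*x).
Expand u² and (u')² and integrate term by term on (0, π), using: for integers n ≥ 1, ∫_0^π sin²(nx) dx = ∫_0^π cos²(nx) dx = π/2; for n ≠ n', ∫_0^π sin(nx)sin(n'x) dx = ∫_0^π cos(nx)cos(n'x) dx = 0; and by product-to-sum, ∫_0^π sin(nx)cos(n'x) dx = ½∫_0^π [sin((n+n')x) + sin((n−n')x)] dx, which is 0 when n+n' is even and 2n/(n²−n'²) when n+n' is odd (it need not vanish on (0, π)). For the constant mode: ∫_0^π 1 dx = π, ∫_0^π cos(nx) dx = 0, ∫_0^π sin(nx) dx = (1−(−1)^n)/n.
  u² squared terms: (-2)²·∫1 dx = 4·π = 4*π;  (3)²·∫sin(5x)² dx = 9·π/2 = 9*π/2;  (1)²·∫sin(3x)² dx = 1·π/2 = π/2.
  u² cross terms: 2·(-2)·(3)·∫1·sin(5x) dx = -12·(2/5) = -24/5;  2·(-2)·(1)·∫1·sin(3x) dx = -4·(2/3) = -8/3;  2·(3)·(1)·∫sin(5x)·sin(3x) dx = 6·(0) = 0.
  So ∫_0^π u² dx = 4*π + 9*π/2 + π/2 − 24/5 − 8/3 + 0 = -112/15 + 9*π.
  (u')² squared terms: (3)²·∫cos(3x)² dx = 9·π/2 = 9*π/2;  (15)²·∫cos(5x)² dx = 225·π/2 = 225*π/2.
  (u')² cross terms: 2·(3)·(15)·∫cos(3x)·cos(5x) dx = 90·(0) = 0.
  So ∫_0^π (u')² dx = 9*π/2 + 225*π/2 + 0 = 117*π.
||u||_{H^1}^2 = (-112/15 + 9*π) + (117*π) = -112/15 + 126*π.


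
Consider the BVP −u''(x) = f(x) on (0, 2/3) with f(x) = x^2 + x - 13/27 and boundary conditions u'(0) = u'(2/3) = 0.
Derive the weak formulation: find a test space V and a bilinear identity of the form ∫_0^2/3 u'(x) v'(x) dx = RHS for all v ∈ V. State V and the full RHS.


V = H^1(0, 2/3) (no boundary constraint on v; u is determined up to an additive constant); weak form: ∫_0^2/3 u'v' dx = ∫_0^2/3 (x^2 + x - 13/27) v dx for all v ∈ V.

Multiply both sides by a test function v and integrate from 0 to 2/3:
  ∫_0^2/3 −u''(x) v(x) dx = ∫_0^2/3 f(x) v(x) dx.
Integrate the LHS by parts once:
  ∫_0^2/3 −u'' v dx = −[u'(x) v(x)]_0^2/3 + ∫_0^2/3 u'(x) v'(x) dx.
Thus ∫_0^2/3 u'(x) v'(x) dx = ∫_0^2/3 f(x) v(x) dx + [u'(x) v(x)]_0^2/3.
Choose V so that boundary terms are either known or forced to vanish.
u has homogeneous Neumann: u'(0) = u'(2/3) = 0. So [u' v]_0^2/3 = 0·v(2/3) − 0·v(0) = 0 for any v; take V = H^1(0, 2/3).
Weak formulation: find u (satisfying any essential BC) such that ∫_0^2/3 u'(x) v'(x) dx = ∫_0^2/3 f v dx for all v ∈ V (homogeneous Neumann, so boundary terms vanish).
Substituting f(x) = x^2 + x - 13/27, the right-hand side is ∫_0^2/3 (x^2 + x - 13/27) v dx.
Compatibility check (pure Neumann): taking v ≡ 1 ∈ V gives 0 = ∫_0^2/3 f dx + (0) − (0), i.e. ∫_0^2/3 f dx must equal u'(0) − u'(2/3) = 0. Indeed ∫_0^2/3 (x^2 + x - 13/27) dx = 0, so the data are compatible. The solution is then unique only up to an additive constant (fix it e.g. by requiring ∫_0^2/3 u dx = 0).


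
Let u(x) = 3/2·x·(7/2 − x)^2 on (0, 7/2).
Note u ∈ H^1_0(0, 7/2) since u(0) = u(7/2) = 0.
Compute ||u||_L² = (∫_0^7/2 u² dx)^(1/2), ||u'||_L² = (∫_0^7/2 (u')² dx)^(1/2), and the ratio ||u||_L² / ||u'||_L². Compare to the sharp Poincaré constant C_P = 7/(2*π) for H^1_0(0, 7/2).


||u||_L² / ||u'||_L² = sqrt(14)/4 < C_P = 7/(2*π).

u(x) = 3/2·x·(7/2 − x)^2, so u'(x) = 9*x^2/2 - 21*x + 147/8.
u(x) = 3/2·x·(7/2 − x)^2 vanishes at x = 0 and x = 7/2, so u ∈ H^1_0(0, 7/2). Differentiate via the product rule and integrate the resulting polynomials term by term.
  ∫_0^7/2 u² dx = ∫_0^7/2 (9*x^6/4 - 63*x^5/2 + 1323*x^4/8 - 3087*x^3/8 + 21609*x^2/64) dx. Term by term:
    ∫_0^7/2 9*x^6/4 dx = 1058841/512;  ∫_0^7/2 -63*x^5/2 dx = -2470629/256;  ∫_0^7/2 1323*x^4/8 dx = 22235661/1280;
    ∫_0^7/2 -3087*x^3/8 dx = -7411887/512;  ∫_0^7/2 21609*x^2/64 dx = 2470629/512.
  Sum: 1058841/512 − 2470629/256 + 22235661/1280 − 7411887/512 + 2470629/512 = 352947/2560.
  ∫_0^7/2 (u')² dx = ∫_0^7/2 (81*x^4/4 - 189*x^3 + 4851*x^2/8 - 3087*x/4 + 21609/64) dx. Term by term:
    ∫_0^7/2 81*x^4/4 dx = 1361367/640;  ∫_0^7/2 -189*x^3 dx = -453789/64;  ∫_0^7/2 4851*x^2/8 dx = 554631/64;
    ∫_0^7/2 -3087*x/4 dx = -151263/32;  ∫_0^7/2 21609/64 dx = 151263/128.
  Sum: 1361367/640 − 453789/64 + 554631/64 − 151263/32 + 151263/128 = 50421/320.
∫_0^7/2 u² dx = 352947/2560, so ||u||_L² = 343*sqrt(30)/160.
∫_0^7/2 (u')² dx = 50421/320, so ||u'||_L² = 49*sqrt(105)/40.
Ratio ||u||_L² / ||u'||_L² = sqrt(14)/4.
Sharp Poincaré constant on H^1_0(0, 7/2) is C_P = L/π = 7/(2*π), achieved by sin(2*π/7·x).
A polynomial bump cannot attain the sharp Poincaré constant (only the first sine eigenfunction does), so the ratio is strictly less than C_P, consistent with ||u||_L² ≤ C_P ||u'||_L².
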